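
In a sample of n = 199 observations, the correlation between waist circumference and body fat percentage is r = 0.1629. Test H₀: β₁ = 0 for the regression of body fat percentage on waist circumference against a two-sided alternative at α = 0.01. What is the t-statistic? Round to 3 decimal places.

t = 2.317

t = r·√(n − 2)/√(1 − r²) = 0.1629·√197/√0.973464 = 2.317.
df = n − 2 = 197.
Two-sided p ≈ 0.0215, which is ≥ 0.01, so fail to reject H₀.
The data do not give significant evidence of a linear association between waist circumference and body fat percentage.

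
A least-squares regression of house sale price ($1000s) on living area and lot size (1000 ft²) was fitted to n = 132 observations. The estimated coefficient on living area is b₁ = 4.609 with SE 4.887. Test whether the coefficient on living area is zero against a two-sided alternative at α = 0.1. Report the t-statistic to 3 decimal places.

t = 0.943

H₀: β₁ = 0 vs H₁: β₁ ≠ 0.
t = (b₁ − β₁⁰)/SE = 4.609 / 4.887 = 0.943.
df = n − k − 1 = 132 − 2 − 1 = 129.
Two-sided p ≈ 0.3474, which is ≥ 0.1, so fail to reject H₀.
The data do not give significant evidence of an association between living area and house sale price, after adjusting for the other predictors.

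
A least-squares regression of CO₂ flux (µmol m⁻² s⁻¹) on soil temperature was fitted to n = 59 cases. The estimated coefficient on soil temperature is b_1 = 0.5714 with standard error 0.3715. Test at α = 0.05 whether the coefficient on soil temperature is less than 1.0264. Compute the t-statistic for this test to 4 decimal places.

t = -1.2248

H₀: β₁ = 1.0264 vs H₁: β₁ < 1.0264.
t = (b_1 − β₁⁰)/SE = (0.5714 − 1.0264) / 0.3715 = -1.2248.
df = n − 2 = 59 − 2 = 57.
One-sided p ≈ 0.1129, which is ≥ 0.05, so fail to reject H₀.
The data do not give significant evidence that the true slope on soil temperature is below 1.0264 µmol m⁻² s⁻¹ per unit.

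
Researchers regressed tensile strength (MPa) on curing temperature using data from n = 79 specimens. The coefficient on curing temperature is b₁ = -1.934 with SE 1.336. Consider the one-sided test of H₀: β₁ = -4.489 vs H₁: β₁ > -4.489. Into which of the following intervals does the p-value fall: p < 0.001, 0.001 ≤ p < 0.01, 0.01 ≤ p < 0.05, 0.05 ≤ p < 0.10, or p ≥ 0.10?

t = (-1.934 − (-4.489)) / 1.336 = 1.912.
df = n − 2 = 79 − 2 = 77.
One-sided p = P(T_{77} > t) ≈ 0.0298.
So 0.01 ≤ p < 0.05.

0.01 ≤ p < 0.05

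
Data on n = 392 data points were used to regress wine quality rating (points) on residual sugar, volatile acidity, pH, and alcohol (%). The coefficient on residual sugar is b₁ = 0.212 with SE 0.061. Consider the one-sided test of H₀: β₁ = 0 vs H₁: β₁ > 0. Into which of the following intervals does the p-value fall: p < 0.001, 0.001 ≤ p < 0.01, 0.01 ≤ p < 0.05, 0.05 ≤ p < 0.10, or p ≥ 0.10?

t = 0.212 / 0.061 = 3.475.
df = n − k − 1 = 392 − 4 − 1 = 387.
One-sided p = P(T_{387} > t) ≈ 0.0003.
So p < 0.001.

p < 0.001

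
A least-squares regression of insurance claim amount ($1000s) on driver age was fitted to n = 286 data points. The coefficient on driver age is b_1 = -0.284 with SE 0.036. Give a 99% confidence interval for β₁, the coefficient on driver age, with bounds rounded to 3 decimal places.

(-0.377, -0.191)

df = n − 2 = 286 − 2 = 284.
t* = t_{0.005, 284} = 2.593251.
Margin = t* × SE = 2.593251 × 0.036 = 0.09336.
CI: -0.284 ± 0.09336 → (-0.377, -0.191).
With 99% confidence, each one-unit increase in driver age is associated with a change of between -0.377 and -0.191 $1000s in insurance claim amount.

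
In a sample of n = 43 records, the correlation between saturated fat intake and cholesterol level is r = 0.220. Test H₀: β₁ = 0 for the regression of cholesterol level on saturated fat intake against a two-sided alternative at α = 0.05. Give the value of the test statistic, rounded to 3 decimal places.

t = 1.444

t = r·√(n − 2)/√(1 − r²) = 0.220·√41/√0.9516 = 1.444.
df = n − 2 = 41.
Two-sided p ≈ 0.1563, which is ≥ 0.05, so fail to reject H₀.
The data do not give significant evidence of a linear association between saturated fat intake and cholesterol level.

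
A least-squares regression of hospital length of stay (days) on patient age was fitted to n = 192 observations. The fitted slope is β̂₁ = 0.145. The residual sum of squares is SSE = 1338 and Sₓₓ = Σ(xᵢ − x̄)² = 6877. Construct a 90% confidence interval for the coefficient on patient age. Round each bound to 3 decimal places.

MSE = SSE/(n − 2) = 1338/190 = 7.04211.
SE(β̂₁) = √(MSE/Sₓₓ) = √(7.04211/6877) = 0.0320001.
df = n − 2 = 190.
t* = t_{0.05, 190} = 1.652913.
Margin = t* × SE = 1.652913 × 0.0320001 = 0.05289.
CI: 0.145 ± 0.05289 → (0.092, 0.198).
With 90% confidence, each one-unit increase in patient age is associated with a change of between 0.092 and 0.198 days in hospital length of stay.

(0.092, 0.198)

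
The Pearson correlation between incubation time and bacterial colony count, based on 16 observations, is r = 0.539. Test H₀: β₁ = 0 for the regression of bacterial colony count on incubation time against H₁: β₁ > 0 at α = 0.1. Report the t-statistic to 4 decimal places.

t = r·√(n − 2)/√(1 − r²) = 0.539·√14/√0.709479 = 2.3943.
df = n − 2 = 14.
One-sided p ≈ 0.0156, which is < 0.1, so reject H₀.
There is evidence of a linear association between incubation time and bacterial colony count.

t = 2.3943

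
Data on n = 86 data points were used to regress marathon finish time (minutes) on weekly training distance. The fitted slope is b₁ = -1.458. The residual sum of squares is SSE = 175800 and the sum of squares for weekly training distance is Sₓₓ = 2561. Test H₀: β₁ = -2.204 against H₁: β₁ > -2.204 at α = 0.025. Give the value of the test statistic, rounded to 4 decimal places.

t = 0.8252

MSE = SSE/(n − 2) = 175800/84 = 2092.86.
SE(b₁) = √(MSE/Sₓₓ) = √(2092.86/2561) = 0.903993.
t = (-1.458 − (-2.204)) / 0.903993 = 0.8252.
df = n − 2 = 84.
One-sided p ≈ 0.2058, which is ≥ 0.025, so fail to reject H₀.
The data do not give significant evidence that the true slope on weekly training distance exceeds -2.204 minutes per unit.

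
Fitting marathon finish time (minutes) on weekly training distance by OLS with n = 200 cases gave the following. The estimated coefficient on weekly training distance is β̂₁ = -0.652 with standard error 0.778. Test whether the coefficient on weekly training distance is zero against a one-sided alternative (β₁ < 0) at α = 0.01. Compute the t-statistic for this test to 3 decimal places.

t = -0.838

H₀: β₁ = 0 vs H₁: β₁ < 0.
t = (β̂₁ − β₁⁰)/SE = -0.652 / 0.778 = -0.838.
df = n − 2 = 200 − 2 = 198.
One-sided p ≈ 0.2015, which is ≥ 0.01, so fail to reject H₀.
The data do not give significant evidence that the true slope on weekly training distance is negative.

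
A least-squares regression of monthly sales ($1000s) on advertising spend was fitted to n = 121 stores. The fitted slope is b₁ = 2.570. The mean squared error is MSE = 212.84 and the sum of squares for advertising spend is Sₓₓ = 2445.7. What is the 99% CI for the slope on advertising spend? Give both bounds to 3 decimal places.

SE(b₁) = √(MSE/Sₓₓ) = √(212.84/2445.7) = 0.295002.
df = n − 2 = 119.
t* = t_{0.005, 119} = 2.617776.
Margin = t* × SE = 2.617776 × 0.295002 = 0.77225.
CI: 2.570 ± 0.77225 → (1.798, 3.342).
With 99% confidence, each one-unit increase in advertising spend is associated with a change of between 1.798 and 3.342 $1000s in monthly sales.

(1.798, 3.342)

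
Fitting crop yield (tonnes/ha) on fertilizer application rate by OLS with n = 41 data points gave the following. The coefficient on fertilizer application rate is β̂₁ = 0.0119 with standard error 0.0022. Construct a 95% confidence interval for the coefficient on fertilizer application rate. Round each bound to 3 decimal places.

(0.007, 0.016)

df = n − 2 = 41 − 2 = 39.
t* = t_{0.025, 39} = 2.022691.
Margin = t* × SE = 2.022691 × 0.0022 = 0.00445.
CI: 0.0119 ± 0.00445 → (0.007, 0.016).
With 95% confidence, each one-unit increase in fertilizer application rate is associated with a change of between 0.007 and 0.016 tonnes/ha in crop yield.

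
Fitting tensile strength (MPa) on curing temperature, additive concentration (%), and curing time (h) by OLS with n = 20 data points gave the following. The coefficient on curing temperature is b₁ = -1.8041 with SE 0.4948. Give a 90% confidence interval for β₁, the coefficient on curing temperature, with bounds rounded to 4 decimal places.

df = n − k − 1 = 20 − 3 − 1 = 16.
t* = t_{0.05, 16} = 1.745884.
Margin = t* × SE = 1.745884 × 0.4948 = 0.863863.
CI: -1.8041 ± 0.863863 → (-2.6680, -0.9402).
With 90% confidence, each one-unit increase in curing temperature is associated with a change of between -2.6680 and -0.9402 MPa in tensile strength, holding the other predictors fixed.

(-2.6680, -0.9402)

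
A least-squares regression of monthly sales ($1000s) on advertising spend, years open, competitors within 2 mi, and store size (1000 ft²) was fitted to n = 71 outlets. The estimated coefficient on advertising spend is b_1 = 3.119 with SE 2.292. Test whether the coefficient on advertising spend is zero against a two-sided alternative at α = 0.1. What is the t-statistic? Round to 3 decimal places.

t = 1.361

H₀: β₁ = 0 vs H₁: β₁ ≠ 0.
t = (b_1 − β₁⁰)/SE = 3.119 / 2.292 = 1.361.
df = n − k − 1 = 71 − 4 − 1 = 66.
Two-sided p ≈ 0.1782, which is ≥ 0.1, so fail to reject H₀.
The data do not give significant evidence of an association between advertising spend and monthly sales, after adjusting for the other predictors.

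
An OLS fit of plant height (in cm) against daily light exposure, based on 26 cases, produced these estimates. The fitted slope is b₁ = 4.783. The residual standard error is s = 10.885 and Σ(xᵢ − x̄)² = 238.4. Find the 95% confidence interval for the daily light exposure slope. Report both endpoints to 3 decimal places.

SE(b₁) = s/√Sₓₓ = 10.885/√238.4 = 0.704978.
df = n − 2 = 24.
t* = t_{0.025, 24} = 2.063899.
Margin = t* × SE = 2.063899 × 0.704978 = 1.45500.
CI: 4.783 ± 1.45500 → (3.328, 6.238).
With 95% confidence, each one-unit increase in daily light exposure is associated with a change of between 3.328 and 6.238 cm in plant height.

(3.328, 6.238)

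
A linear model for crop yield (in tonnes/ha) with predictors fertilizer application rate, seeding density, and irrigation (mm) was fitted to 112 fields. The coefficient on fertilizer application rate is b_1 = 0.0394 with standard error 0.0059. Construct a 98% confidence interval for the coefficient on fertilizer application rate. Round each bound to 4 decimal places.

df = n − k − 1 = 112 − 3 − 1 = 108.
t* = t_{0.01, 108} = 2.361372.
Margin = t* × SE = 2.361372 × 0.0059 = 0.013932.
CI: 0.0394 ± 0.013932 → (0.0255, 0.0533).
With 98% confidence, each one-unit increase in fertilizer application rate is associated with a change of between 0.0255 and 0.0533 tonnes/ha in crop yield, holding the other predictors fixed.

(0.0255, 0.0533)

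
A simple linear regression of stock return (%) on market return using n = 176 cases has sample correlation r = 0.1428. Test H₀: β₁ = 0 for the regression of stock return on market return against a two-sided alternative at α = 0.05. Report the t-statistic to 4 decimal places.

t = r·√(n − 2)/√(1 − r²) = 0.1428·√174/√0.979608 = 1.9032.
df = n − 2 = 174.
Two-sided p ≈ 0.0587, which is ≥ 0.05, so fail to reject H₀.
The data do not give significant evidence of a linear association between market return and stock return.

t = 1.9032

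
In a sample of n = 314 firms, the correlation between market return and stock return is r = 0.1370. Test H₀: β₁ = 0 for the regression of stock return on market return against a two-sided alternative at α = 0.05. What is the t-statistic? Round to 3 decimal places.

t = r·√(n − 2)/√(1 − r²) = 0.1370·√312/√0.981231 = 2.443.
df = n − 2 = 312.
Two-sided p ≈ 0.0151, which is < 0.05, so reject H₀.
There is evidence of a linear association between market return and stock return.

t = 2.443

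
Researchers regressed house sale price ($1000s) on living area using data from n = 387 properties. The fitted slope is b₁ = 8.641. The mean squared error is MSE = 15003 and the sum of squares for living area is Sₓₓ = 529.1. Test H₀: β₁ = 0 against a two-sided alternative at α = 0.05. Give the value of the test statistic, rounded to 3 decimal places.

SE(b₁) = √(MSE/Sₓₓ) = √(15003/529.1) = 5.32501.
t = 8.641 / 5.32501 = 1.623.
df = n − 2 = 385.
Two-sided p ≈ 0.1055, which is ≥ 0.05, so fail to reject H₀.
The data do not give significant evidence of an association between living area and house sale price.

t = 1.623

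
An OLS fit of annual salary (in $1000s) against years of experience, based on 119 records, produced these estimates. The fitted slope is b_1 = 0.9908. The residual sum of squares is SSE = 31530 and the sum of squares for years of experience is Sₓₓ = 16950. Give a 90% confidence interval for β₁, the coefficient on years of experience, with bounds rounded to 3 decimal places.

MSE = SSE/(n − 2) = 31530/117 = 269.487.
SE(b_1) = √(MSE/Sₓₓ) = √(269.487/16950) = 0.126091.
df = n − 2 = 117.
t* = t_{0.05, 117} = 1.657982.
Margin = t* × SE = 1.657982 × 0.126091 = 0.20906.
CI: 0.9908 ± 0.20906 → (0.782, 1.200).
With 90% confidence, each one-unit increase in years of experience is associated with a change of between 0.782 and 1.200 $1000s in annual salary.

(0.782, 1.200)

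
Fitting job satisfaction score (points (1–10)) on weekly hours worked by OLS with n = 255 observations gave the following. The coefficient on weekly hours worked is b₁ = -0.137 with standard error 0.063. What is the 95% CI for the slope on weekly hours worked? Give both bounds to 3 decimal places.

(-0.261, -0.013)

df = n − 2 = 255 − 2 = 253.
t* = t_{0.025, 253} = 1.969385.
Margin = t* × SE = 1.969385 × 0.063 = 0.12407.
CI: -0.137 ± 0.12407 → (-0.261, -0.013).
With 95% confidence, each one-unit increase in weekly hours worked is associated with a change of between -0.261 and -0.013 points (1–10) in job satisfaction score.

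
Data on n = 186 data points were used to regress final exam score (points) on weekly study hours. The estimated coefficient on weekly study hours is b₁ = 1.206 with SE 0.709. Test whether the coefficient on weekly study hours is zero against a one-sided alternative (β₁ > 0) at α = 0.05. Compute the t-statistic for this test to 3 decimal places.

t = 1.701

H₀: β₁ = 0 vs H₁: β₁ > 0.
t = (b₁ − β₁⁰)/SE = 1.206 / 0.709 = 1.701.
df = n − 2 = 186 − 2 = 184.
One-sided p ≈ 0.0453, which is < 0.05, so reject H₀.
There is evidence that the true slope on weekly study hours is positive.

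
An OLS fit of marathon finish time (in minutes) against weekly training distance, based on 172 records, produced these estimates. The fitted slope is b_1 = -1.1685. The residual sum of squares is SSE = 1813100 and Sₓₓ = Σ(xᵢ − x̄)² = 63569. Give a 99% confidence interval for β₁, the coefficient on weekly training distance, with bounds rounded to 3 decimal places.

MSE = SSE/(n − 2) = 1813100/170 = 10665.3.
SE(b_1) = √(MSE/Sₓₓ) = √(10665.3/63569) = 0.409604.
df = n − 2 = 170.
t* = t_{0.005, 170} = 2.605058.
Margin = t* × SE = 2.605058 × 0.409604 = 1.06704.
CI: -1.1685 ± 1.06704 → (-2.236, -0.101).
With 99% confidence, each one-unit increase in weekly training distance is associated with a change of between -2.236 and -0.101 minutes in marathon finish time.

(-2.236, -0.101)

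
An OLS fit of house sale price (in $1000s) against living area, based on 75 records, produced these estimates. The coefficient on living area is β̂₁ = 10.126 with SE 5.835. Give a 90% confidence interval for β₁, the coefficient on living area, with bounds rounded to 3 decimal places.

(0.405, 19.847)

df = n − 2 = 75 − 2 = 73.
t* = t_{0.05, 73} = 1.665996.
Margin = t* × SE = 1.665996 × 5.835 = 9.72109.
CI: 10.126 ± 9.72109 → (0.405, 19.847).
With 90% confidence, each one-unit increase in living area is associated with a change of between 0.405 and 19.847 $1000s in house sale price.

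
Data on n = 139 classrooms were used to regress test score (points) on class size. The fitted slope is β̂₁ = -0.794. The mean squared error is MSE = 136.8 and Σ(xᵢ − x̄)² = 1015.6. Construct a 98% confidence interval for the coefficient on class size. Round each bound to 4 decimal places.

SE(β̂₁) = √(MSE/Sₓₓ) = √(136.8/1015.6) = 0.367013.
df = n − 2 = 137.
t* = t_{0.01, 137} = 2.353875.
Margin = t* × SE = 2.353875 × 0.367013 = 0.863903.
CI: -0.794 ± 0.863903 → (-1.6579, 0.0699).
With 98% confidence, each one-unit increase in class size is associated with a change of between -1.6579 and 0.0699 points in test score.

(-1.6579, 0.0699)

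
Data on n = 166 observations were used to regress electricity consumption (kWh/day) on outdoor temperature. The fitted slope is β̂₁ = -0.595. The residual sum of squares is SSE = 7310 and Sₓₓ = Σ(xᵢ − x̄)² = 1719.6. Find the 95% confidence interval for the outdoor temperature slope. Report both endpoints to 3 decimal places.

MSE = SSE/(n − 2) = 7310/164 = 44.5732.
SE(β̂₁) = √(MSE/Sₓₓ) = √(44.5732/1719.6) = 0.160999.
df = n − 2 = 164.
t* = t_{0.025, 164} = 1.974535.
Margin = t* × SE = 1.974535 × 0.160999 = 0.31790.
CI: -0.595 ± 0.31790 → (-0.913, -0.277).
With 95% confidence, each one-unit increase in outdoor temperature is associated with a change of between -0.913 and -0.277 kWh/day in electricity consumption.

(-0.913, -0.277)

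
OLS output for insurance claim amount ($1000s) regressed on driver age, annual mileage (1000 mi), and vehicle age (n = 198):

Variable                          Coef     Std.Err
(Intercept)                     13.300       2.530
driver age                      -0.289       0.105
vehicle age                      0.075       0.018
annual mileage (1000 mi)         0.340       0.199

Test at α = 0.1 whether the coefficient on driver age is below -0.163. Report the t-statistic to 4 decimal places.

t = -1.2000

Read off: b = -0.289, SE = 0.105 for driver age.
H₀: β₁ = -0.163 vs H₁: β₁ < -0.163.
t = (-0.289 − (-0.163)) / 0.105 = -1.2000.
df = n − k − 1 = 198 − 3 − 1 = 194.
One-sided p ≈ 0.1158, which is ≥ 0.1, so fail to reject H₀.
The data do not give significant evidence that the true slope on driver age is below -0.163 $1000s per unit, holding the other predictors fixed.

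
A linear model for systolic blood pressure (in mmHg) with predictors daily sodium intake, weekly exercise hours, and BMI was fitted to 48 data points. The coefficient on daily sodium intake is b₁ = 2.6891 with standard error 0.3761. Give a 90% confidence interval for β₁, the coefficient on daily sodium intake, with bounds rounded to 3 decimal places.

df = n − k − 1 = 48 − 3 − 1 = 44.
t* = t_{0.05, 44} = 1.68023.
Margin = t* × SE = 1.68023 × 0.3761 = 0.63193.
CI: 2.6891 ± 0.63193 → (2.057, 3.321).
With 90% confidence, each one-unit increase in daily sodium intake is associated with a change of between 2.057 and 3.321 mmHg in systolic blood pressure, holding the other predictors fixed.

(2.057, 3.321)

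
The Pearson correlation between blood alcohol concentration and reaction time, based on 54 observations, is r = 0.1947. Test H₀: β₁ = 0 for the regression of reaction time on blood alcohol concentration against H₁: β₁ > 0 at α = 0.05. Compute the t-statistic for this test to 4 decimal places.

t = r·√(n − 2)/√(1 − r²) = 0.1947·√52/√0.962092 = 1.4314.
df = n − 2 = 52.
One-sided p ≈ 0.0792, which is ≥ 0.05, so fail to reject H₀.
The data do not give significant evidence of a linear association between blood alcohol concentration and reaction time.

t = 1.4314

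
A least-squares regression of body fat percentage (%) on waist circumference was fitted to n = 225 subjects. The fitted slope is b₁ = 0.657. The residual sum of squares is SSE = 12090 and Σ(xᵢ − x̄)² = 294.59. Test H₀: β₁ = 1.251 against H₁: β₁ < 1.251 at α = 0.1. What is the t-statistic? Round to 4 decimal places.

MSE = SSE/(n − 2) = 12090/223 = 54.2152.
SE(b₁) = √(MSE/Sₓₓ) = √(54.2152/294.59) = 0.428994.
t = (0.657 − 1.251) / 0.428994 = -1.3846.
df = n − 2 = 223.
One-sided p ≈ 0.0838, which is < 0.1, so reject H₀.
There is evidence that the true slope on waist circumference is below 1.251 % per unit.

t = -1.3846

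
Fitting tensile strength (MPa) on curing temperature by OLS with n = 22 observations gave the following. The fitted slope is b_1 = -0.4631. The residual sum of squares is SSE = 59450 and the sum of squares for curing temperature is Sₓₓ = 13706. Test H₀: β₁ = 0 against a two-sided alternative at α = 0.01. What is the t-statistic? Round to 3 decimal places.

MSE = SSE/(n − 2) = 59450/20 = 2972.5.
SE(b_1) = √(MSE/Sₓₓ) = √(2972.5/13706) = 0.465699.
t = -0.4631 / 0.465699 = -0.994.
df = n − 2 = 20.
Two-sided p ≈ 0.3319, which is ≥ 0.01, so fail to reject H₀.
The data do not give significant evidence of an association between curing temperature and tensile strength.

t = -0.994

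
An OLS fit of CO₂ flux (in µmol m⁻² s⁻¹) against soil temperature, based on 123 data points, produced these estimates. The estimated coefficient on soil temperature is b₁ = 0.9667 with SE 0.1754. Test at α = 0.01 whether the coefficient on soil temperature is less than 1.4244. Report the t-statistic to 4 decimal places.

H₀: β₁ = 1.4244 vs H₁: β₁ < 1.4244.
t = (b₁ − β₁⁰)/SE = (0.9667 − 1.4244) / 0.1754 = -2.6095.
df = n − 2 = 123 − 2 = 121.
One-sided p ≈ 0.0051, which is < 0.01, so reject H₀.
There is evidence that the true slope on soil temperature is below 1.4244 µmol m⁻² s⁻¹ per unit.

t = -2.6095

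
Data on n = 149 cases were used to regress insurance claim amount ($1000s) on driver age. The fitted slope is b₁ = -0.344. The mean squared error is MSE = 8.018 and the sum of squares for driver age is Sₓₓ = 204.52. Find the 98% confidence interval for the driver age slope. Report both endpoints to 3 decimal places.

SE(b₁) = √(MSE/Sₓₓ) = √(8.018/204.52) = 0.198.
df = n − 2 = 147.
t* = t_{0.01, 147} = 2.351983.
Margin = t* × SE = 2.351983 × 0.198 = 0.46569.
CI: -0.344 ± 0.46569 → (-0.810, 0.122).
With 98% confidence, each one-unit increase in driver age is associated with a change of between -0.810 and 0.122 $1000s in insurance claim amount.

(-0.810, 0.122)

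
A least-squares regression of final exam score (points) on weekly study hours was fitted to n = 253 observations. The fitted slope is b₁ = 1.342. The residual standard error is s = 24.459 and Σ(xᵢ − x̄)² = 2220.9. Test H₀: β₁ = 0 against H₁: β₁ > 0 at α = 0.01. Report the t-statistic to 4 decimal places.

t = 2.5857

SE(b₁) = s/√Sₓₓ = 24.459/√2220.9 = 0.519008.
t = 1.342 / 0.519008 = 2.5857.
df = n − 2 = 251.
One-sided p ≈ 0.0051, which is < 0.01, so reject H₀.
There is evidence that the true slope on weekly study hours is positive.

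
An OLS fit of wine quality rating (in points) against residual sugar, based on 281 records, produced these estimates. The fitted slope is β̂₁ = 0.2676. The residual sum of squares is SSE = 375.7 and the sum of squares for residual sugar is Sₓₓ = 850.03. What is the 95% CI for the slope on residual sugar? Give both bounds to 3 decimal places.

(0.189, 0.346)

MSE = SSE/(n − 2) = 375.7/279 = 1.34659.
SE(β̂₁) = √(MSE/Sₓₓ) = √(1.34659/850.03) = 0.0398017.
df = n − 2 = 279.
t* = t_{0.025, 279} = 1.968503.
Margin = t* × SE = 1.968503 × 0.0398017 = 0.07835.
CI: 0.2676 ± 0.07835 → (0.189, 0.346).
With 95% confidence, each one-unit increase in residual sugar is associated with a change of between 0.189 and 0.346 points in wine quality rating.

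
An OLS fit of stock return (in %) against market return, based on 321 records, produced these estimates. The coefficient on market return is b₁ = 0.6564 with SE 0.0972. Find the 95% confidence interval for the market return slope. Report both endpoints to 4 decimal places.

df = n − 2 = 321 − 2 = 319.
t* = t_{0.025, 319} = 1.967428.
Margin = t* × SE = 1.967428 × 0.0972 = 0.191234.
CI: 0.6564 ± 0.191234 → (0.4652, 0.8476).
With 95% confidence, each one-unit increase in market return is associated with a change of between 0.4652 and 0.8476 % in stock return.

(0.4652, 0.8476)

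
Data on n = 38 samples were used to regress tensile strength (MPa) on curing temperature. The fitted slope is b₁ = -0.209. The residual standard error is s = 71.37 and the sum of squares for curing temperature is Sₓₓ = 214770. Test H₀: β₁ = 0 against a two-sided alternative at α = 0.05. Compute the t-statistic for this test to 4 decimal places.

t = -1.3571

SE(b₁) = s/√Sₓₓ = 71.37/√214770 = 0.154003.
t = -0.209 / 0.154003 = -1.3571.
df = n − 2 = 36.
Two-sided p ≈ 0.1832, which is ≥ 0.05, so fail to reject H₀.
The data do not give significant evidence of an association between curing temperature and tensile strength.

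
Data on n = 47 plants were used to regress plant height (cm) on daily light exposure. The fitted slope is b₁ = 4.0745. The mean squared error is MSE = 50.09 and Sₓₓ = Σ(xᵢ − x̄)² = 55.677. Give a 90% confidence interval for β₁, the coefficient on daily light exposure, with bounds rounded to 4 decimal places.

SE(b₁) = √(MSE/Sₓₓ) = √(50.09/55.677) = 0.948501.
df = n − 2 = 45.
t* = t_{0.05, 45} = 1.679427.
Margin = t* × SE = 1.679427 × 0.948501 = 1.592938.
CI: 4.0745 ± 1.592938 → (2.4816, 5.6674).
With 90% confidence, each one-unit increase in daily light exposure is associated with a change of between 2.4816 and 5.6674 cm in plant height.

(2.4816, 5.6674)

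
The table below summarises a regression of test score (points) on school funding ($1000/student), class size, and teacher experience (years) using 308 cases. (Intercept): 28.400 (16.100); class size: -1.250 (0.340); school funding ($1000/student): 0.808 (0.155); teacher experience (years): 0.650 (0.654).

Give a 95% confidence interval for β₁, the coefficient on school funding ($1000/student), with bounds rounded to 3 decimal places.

(0.503, 1.113)

Read off: b = 0.808, SE = 0.155 for school funding ($1000/student).
df = n − k − 1 = 308 − 3 − 1 = 304.
t* = t_{0.025, 304} = 1.967798.
Margin = t* × SE = 1.967798 × 0.155 = 0.30501.
CI: 0.808 ± 0.30501 → (0.503, 1.113).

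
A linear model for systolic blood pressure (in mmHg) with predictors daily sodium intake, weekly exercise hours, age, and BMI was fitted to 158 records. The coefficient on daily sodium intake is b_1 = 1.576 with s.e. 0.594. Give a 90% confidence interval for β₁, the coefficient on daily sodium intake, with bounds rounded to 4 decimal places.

df = n − k − 1 = 158 − 4 − 1 = 153.
t* = t_{0.05, 153} = 1.654874.
Margin = t* × SE = 1.654874 × 0.594 = 0.982995.
CI: 1.576 ± 0.982995 → (0.5930, 2.5590).
With 90% confidence, each one-unit increase in daily sodium intake is associated with a change of between 0.5930 and 2.5590 mmHg in systolic blood pressure, holding the other predictors fixed.

(0.5930, 2.5590)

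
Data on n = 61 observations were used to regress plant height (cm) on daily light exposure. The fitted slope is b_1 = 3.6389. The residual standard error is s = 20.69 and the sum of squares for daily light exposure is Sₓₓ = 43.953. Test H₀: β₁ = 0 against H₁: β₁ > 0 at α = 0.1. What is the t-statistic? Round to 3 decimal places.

SE(b_1) = s/√Sₓₓ = 20.69/√43.953 = 3.1208.
t = 3.6389 / 3.1208 = 1.166.
df = n − 2 = 59.
One-sided p ≈ 0.1242, which is ≥ 0.1, so fail to reject H₀.
The data do not give significant evidence that the true slope on daily light exposure is positive.

t = 1.166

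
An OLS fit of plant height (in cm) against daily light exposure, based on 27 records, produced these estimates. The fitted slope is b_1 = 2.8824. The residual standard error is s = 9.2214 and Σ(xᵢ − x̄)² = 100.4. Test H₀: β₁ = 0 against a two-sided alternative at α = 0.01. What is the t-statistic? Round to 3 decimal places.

t = 3.132

SE(b_1) = s/√Sₓₓ = 9.2214/√100.4 = 0.920301.
t = 2.8824 / 0.920301 = 3.132.
df = n − 2 = 25.
Two-sided p ≈ 0.0044, which is < 0.01, so reject H₀.
There is evidence that daily light exposure is associated with plant height.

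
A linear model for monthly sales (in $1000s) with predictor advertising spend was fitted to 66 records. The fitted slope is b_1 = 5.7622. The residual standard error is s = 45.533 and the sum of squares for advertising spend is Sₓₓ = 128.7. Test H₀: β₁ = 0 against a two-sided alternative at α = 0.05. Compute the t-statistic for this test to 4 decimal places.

t = 1.4357

SE(b_1) = s/√Sₓₓ = 45.533/√128.7 = 4.01363.
t = 5.7622 / 4.01363 = 1.4357.
df = n − 2 = 64.
Two-sided p ≈ 0.1560, which is ≥ 0.05, so fail to reject H₀.
The data do not give significant evidence of an association between advertising spend and monthly sales.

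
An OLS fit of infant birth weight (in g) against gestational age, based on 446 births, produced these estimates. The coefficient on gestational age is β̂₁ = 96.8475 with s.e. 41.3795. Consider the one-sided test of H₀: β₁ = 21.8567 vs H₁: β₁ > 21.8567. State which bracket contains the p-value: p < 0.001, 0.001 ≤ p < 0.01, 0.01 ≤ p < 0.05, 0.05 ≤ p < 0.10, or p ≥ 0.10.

0.01 ≤ p < 0.05

t = (96.8475 − 21.8567) / 41.3795 = 1.812.
df = n − 2 = 446 − 2 = 444.
One-sided p = P(T_{444} > t) ≈ 0.0353.
So 0.01 ≤ p < 0.05.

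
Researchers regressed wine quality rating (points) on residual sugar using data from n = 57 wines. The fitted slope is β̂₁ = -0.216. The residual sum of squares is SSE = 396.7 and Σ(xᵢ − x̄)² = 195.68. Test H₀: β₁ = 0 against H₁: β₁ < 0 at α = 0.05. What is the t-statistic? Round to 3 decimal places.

MSE = SSE/(n − 2) = 396.7/55 = 7.21273.
SE(β̂₁) = √(MSE/Sₓₓ) = √(7.21273/195.68) = 0.191989.
t = -0.216 / 0.191989 = -1.125.
df = n − 2 = 55.
One-sided p ≈ 0.1327, which is ≥ 0.05, so fail to reject H₀.
The data do not give significant evidence that the true slope on residual sugar is negative.

t = -1.125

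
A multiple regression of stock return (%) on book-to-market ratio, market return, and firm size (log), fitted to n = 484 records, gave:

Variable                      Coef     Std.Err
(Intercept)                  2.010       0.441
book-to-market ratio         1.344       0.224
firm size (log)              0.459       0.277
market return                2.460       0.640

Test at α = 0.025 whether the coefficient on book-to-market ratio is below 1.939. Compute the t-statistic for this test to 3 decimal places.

Read off: b = 1.344, SE = 0.224 for book-to-market ratio.
H₀: β₁ = 1.939 vs H₁: β₁ < 1.939.
t = (1.344 − 1.939) / 0.224 = -2.656.
df = n − k − 1 = 484 − 3 − 1 = 480.
One-sided p ≈ 0.0041, which is < 0.025, so reject H₀.
There is evidence that the true slope on book-to-market ratio is below 1.939 % per unit, holding the other predictors fixed.

t = -2.656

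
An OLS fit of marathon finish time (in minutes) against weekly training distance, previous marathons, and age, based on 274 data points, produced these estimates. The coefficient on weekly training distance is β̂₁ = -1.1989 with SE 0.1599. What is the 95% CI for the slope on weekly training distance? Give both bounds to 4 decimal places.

(-1.5137, -0.8841)

df = n − k − 1 = 274 − 3 − 1 = 270.
t* = t_{0.025, 270} = 1.968789.
Margin = t* × SE = 1.968789 × 0.1599 = 0.314809.
CI: -1.1989 ± 0.314809 → (-1.5137, -0.8841).
With 95% confidence, each one-unit increase in weekly training distance is associated with a change of between -1.5137 and -0.8841 minutes in marathon finish time, holding the other predictors fixed.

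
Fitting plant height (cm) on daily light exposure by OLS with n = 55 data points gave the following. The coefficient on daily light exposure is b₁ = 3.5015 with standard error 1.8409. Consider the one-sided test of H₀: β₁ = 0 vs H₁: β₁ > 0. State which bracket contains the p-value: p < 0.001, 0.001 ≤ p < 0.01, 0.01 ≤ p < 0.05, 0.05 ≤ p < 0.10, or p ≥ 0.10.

0.01 ≤ p < 0.05

t = 3.5015 / 1.8409 = 1.902.
df = n − 2 = 55 − 2 = 53.
One-sided p = P(T_{53} > t) ≈ 0.0313.
So 0.01 ≤ p < 0.05.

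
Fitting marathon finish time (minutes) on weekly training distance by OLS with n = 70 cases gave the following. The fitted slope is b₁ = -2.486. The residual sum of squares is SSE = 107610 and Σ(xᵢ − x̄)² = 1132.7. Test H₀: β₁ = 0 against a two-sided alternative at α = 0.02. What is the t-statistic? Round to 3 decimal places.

t = -2.103

MSE = SSE/(n − 2) = 107610/68 = 1582.5.
SE(b₁) = √(MSE/Sₓₓ) = √(1582.5/1132.7) = 1.18199.
t = -2.486 / 1.18199 = -2.103.
df = n − 2 = 68.
Two-sided p ≈ 0.0391, which is ≥ 0.02, so fail to reject H₀.
The data do not give significant evidence of an association between weekly training distance and marathon finish time.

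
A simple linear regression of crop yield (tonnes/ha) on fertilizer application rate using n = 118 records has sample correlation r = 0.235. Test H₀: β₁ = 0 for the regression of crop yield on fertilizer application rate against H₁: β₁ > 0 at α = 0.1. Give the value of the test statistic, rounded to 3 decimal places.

t = r·√(n − 2)/√(1 − r²) = 0.235·√116/√0.944775 = 2.604.
df = n − 2 = 116.
One-sided p ≈ 0.0052, which is < 0.1, so reject H₀.
There is evidence of a linear association between fertilizer application rate and crop yield.

t = 2.604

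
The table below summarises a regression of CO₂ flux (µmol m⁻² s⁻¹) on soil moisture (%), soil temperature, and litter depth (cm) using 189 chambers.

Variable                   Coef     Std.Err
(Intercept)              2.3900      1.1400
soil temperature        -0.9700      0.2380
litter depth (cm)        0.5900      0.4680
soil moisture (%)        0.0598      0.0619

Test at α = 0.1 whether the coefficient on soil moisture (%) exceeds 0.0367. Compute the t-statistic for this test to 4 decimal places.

Read off: b = 0.0598, SE = 0.0619 for soil moisture (%).
H₀: β₁ = 0.0367 vs H₁: β₁ > 0.0367.
t = (0.0598 − 0.0367) / 0.0619 = 0.3732.
df = n − k − 1 = 189 − 3 − 1 = 185.
One-sided p ≈ 0.3547, which is ≥ 0.1, so fail to reject H₀.
The data do not give significant evidence that the true slope on soil moisture (%) exceeds 0.0367 µmol m⁻² s⁻¹ per unit, holding the other predictors fixed.

t = 0.3732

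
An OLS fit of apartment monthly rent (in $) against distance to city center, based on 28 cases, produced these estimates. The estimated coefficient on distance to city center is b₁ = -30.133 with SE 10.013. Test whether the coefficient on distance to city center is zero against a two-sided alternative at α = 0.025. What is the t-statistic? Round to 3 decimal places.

H₀: β₁ = 0 vs H₁: β₁ ≠ 0.
t = (b₁ − β₁⁰)/SE = -30.133 / 10.013 = -3.009.
df = n − 2 = 28 − 2 = 26.
Two-sided p ≈ 0.0058, which is < 0.025, so reject H₀.
There is evidence that distance to city center is associated with apartment monthly rent.

t = -3.009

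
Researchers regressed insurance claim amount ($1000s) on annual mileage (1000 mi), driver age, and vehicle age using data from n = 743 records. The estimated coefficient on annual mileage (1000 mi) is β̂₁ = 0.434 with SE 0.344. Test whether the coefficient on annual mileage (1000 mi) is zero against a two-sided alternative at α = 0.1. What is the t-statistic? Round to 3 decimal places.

t = 1.262

H₀: β₁ = 0 vs H₁: β₁ ≠ 0.
t = (β̂₁ − β₁⁰)/SE = 0.434 / 0.344 = 1.262.
df = n − k − 1 = 743 − 3 − 1 = 739.
Two-sided p ≈ 0.2075, which is ≥ 0.1, so fail to reject H₀.
The data do not give significant evidence of an association between annual mileage (1000 mi) and insurance claim amount, after adjusting for the other predictors.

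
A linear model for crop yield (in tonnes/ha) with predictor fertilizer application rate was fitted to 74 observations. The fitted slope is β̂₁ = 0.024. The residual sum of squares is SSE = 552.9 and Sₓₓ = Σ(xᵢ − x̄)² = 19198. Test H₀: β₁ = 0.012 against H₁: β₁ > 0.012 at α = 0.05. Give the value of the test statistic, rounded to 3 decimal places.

MSE = SSE/(n − 2) = 552.9/72 = 7.67917.
SE(β̂₁) = √(MSE/Sₓₓ) = √(7.67917/19198) = 0.02.
t = (0.024 − 0.012) / 0.02 = 0.600.
df = n − 2 = 72.
One-sided p ≈ 0.2752, which is ≥ 0.05, so fail to reject H₀.
The data do not give significant evidence that the true slope on fertilizer application rate exceeds 0.012 tonnes/ha per unit.

t = 0.600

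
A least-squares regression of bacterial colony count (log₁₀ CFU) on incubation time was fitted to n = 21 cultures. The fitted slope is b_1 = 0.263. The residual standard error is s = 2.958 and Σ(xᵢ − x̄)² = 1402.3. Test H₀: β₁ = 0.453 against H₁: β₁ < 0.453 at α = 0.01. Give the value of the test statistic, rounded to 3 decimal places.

t = -2.405

SE(b_1) = s/√Sₓₓ = 2.958/√1402.3 = 0.078991.
t = (0.263 − 0.453) / 0.078991 = -2.405.
df = n − 2 = 19.
One-sided p ≈ 0.0133, which is ≥ 0.01, so fail to reject H₀.
The data do not give significant evidence that the true slope on incubation time is below 0.453 log₁₀ CFU per unit.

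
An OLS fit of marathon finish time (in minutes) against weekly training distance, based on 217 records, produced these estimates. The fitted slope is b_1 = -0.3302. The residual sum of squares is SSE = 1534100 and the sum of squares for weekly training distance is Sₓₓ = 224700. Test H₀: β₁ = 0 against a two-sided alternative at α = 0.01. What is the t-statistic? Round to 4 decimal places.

MSE = SSE/(n − 2) = 1534100/215 = 7135.35.
SE(b_1) = √(MSE/Sₓₓ) = √(7135.35/224700) = 0.178199.
t = -0.3302 / 0.178199 = -1.8530.
df = n − 2 = 215.
Two-sided p ≈ 0.0653, which is ≥ 0.01, so fail to reject H₀.
The data do not give significant evidence of an association between weekly training distance and marathon finish time.

t = -1.8530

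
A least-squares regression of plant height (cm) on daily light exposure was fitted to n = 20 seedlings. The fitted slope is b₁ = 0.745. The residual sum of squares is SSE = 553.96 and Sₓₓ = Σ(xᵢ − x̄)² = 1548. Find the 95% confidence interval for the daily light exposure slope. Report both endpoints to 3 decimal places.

(0.449, 1.041)

MSE = SSE/(n − 2) = 553.96/18 = 30.7756.
SE(b₁) = √(MSE/Sₓₓ) = √(30.7756/1548) = 0.140999.
df = n − 2 = 18.
t* = t_{0.025, 18} = 2.100922.
Margin = t* × SE = 2.100922 × 0.140999 = 0.29623.
CI: 0.745 ± 0.29623 → (0.449, 1.041).
With 95% confidence, each one-unit increase in daily light exposure is associated with a change of between 0.449 and 1.041 cm in plant height.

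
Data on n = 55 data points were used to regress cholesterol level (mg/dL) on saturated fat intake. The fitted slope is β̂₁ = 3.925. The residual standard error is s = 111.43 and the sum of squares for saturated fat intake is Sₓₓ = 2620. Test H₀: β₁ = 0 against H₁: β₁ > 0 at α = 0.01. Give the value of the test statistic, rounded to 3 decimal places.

SE(β̂₁) = s/√Sₓₓ = 111.43/√2620 = 2.17697.
t = 3.925 / 2.17697 = 1.803.
df = n − 2 = 53.
One-sided p ≈ 0.0385, which is ≥ 0.01, so fail to reject H₀.
The data do not give significant evidence that the true slope on saturated fat intake is positive.

t = 1.803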